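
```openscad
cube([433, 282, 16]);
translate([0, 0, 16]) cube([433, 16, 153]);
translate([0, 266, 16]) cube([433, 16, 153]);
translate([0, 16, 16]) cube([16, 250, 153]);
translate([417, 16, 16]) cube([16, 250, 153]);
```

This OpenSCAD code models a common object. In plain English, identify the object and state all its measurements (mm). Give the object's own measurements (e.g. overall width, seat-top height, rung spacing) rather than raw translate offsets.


An open-topped rectangular box: outside dimensions 433×282×169 mm, with a uniform wall and base thickness of 16 mm. The base is a full 433×282 slab on the floor; four walls sit on top of the base. The front and back walls (the −y and +y sides) span the full width; the two side walls fit between them.


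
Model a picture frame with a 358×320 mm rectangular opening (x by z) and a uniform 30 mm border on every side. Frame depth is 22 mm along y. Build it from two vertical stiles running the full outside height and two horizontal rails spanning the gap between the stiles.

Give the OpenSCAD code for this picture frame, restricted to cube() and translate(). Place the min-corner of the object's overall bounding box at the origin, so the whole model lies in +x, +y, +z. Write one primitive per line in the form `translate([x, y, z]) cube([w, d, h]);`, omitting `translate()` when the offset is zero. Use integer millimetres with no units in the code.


cube([30, 22, 380]);
translate([388, 0, 0]) cube([30, 22, 380]);
translate([30, 0, 0]) cube([358, 22, 30]);
translate([30, 0, 350]) cube([358, 22, 30]);


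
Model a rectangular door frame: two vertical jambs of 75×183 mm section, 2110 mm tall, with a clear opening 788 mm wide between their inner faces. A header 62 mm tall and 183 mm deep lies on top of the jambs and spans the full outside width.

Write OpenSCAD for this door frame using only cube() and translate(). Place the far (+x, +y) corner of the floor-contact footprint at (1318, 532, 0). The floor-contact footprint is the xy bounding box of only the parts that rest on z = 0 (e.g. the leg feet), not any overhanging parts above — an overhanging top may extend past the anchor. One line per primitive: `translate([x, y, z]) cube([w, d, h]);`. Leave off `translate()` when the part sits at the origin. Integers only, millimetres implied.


translate([380, 349, 0]) cube([75, 183, 2110]);
translate([1243, 349, 0]) cube([75, 183, 2110]);
translate([380, 349, 2110]) cube([938, 183, 62]);


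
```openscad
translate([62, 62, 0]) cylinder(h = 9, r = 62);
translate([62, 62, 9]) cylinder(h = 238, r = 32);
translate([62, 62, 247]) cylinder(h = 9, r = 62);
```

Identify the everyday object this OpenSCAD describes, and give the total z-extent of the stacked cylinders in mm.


A spool. The overall height is 256 mm.

Three coaxial cylinders, large–small–large — a spool. Two 9 mm flanges and a 238 mm core give 9 + 238 + 9 = 256 mm.


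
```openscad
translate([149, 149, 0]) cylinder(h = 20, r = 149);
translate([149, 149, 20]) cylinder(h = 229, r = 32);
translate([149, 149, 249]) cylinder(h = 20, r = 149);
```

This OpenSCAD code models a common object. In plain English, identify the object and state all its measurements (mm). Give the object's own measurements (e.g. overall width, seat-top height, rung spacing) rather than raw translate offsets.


A spool: two coaxial disc flanges of radius 149 mm and thickness 20 mm, joined by a core cylinder of radius 32 mm and height 229 mm. The lower flange rests on z = 0 and the three cylinders share a vertical axis.


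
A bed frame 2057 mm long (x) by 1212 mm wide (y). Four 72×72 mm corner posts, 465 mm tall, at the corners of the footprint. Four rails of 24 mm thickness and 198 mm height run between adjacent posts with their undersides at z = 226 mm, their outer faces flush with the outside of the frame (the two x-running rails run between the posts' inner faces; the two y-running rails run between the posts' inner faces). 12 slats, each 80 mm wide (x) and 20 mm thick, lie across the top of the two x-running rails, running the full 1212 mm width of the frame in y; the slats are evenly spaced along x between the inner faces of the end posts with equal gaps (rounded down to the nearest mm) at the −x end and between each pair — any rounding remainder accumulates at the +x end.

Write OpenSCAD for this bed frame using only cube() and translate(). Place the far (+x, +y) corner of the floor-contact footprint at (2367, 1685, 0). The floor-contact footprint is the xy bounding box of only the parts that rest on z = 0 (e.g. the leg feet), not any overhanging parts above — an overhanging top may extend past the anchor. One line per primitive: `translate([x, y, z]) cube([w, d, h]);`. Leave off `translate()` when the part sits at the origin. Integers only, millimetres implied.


translate([310, 473, 0]) cube([72, 72, 465]);
translate([310, 1613, 0]) cube([72, 72, 465]);
translate([2295, 473, 0]) cube([72, 72, 465]);
translate([2295, 1613, 0]) cube([72, 72, 465]);
translate([382, 473, 226]) cube([1913, 24, 198]);
translate([382, 1661, 226]) cube([1913, 24, 198]);
translate([310, 545, 226]) cube([24, 1068, 198]);
translate([2343, 545, 226]) cube([24, 1068, 198]);
translate([455, 473, 424]) cube([80, 1212, 20]);
translate([608, 473, 424]) cube([80, 1212, 20]);
translate([761, 473, 424]) cube([80, 1212, 20]);
translate([914, 473, 424]) cube([80, 1212, 20]);
translate([1067, 473, 424]) cube([80, 1212, 20]);
translate([1220, 473, 424]) cube([80, 1212, 20]);
translate([1373, 473, 424]) cube([80, 1212, 20]);
translate([1526, 473, 424]) cube([80, 1212, 20]);
translate([1679, 473, 424]) cube([80, 1212, 20]);
translate([1832, 473, 424]) cube([80, 1212, 20]);
translate([1985, 473, 424]) cube([80, 1212, 20]);
translate([2138, 473, 424]) cube([80, 1212, 20]);


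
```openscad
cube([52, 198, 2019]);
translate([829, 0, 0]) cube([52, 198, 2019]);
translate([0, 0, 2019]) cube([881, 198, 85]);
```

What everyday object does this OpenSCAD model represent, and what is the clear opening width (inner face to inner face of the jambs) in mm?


A door frame. The clear opening width is 777 mm.

Two 2019 mm tall posts with a header on top — a door frame. The left jamb is 52 mm wide at x = 0; the right jamb starts at x = 829. The clear opening is 829 − 52 = 777 mm.


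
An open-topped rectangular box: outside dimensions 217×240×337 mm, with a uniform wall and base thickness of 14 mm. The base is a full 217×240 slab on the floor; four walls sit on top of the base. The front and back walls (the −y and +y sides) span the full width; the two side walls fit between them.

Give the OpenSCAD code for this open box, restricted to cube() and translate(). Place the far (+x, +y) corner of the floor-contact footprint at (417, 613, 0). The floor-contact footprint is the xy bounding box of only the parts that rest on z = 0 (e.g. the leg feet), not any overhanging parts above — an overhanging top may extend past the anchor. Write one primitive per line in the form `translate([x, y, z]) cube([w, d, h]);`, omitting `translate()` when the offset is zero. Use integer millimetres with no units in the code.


translate([200, 373, 0]) cube([217, 240, 14]);
translate([200, 373, 14]) cube([217, 14, 323]);
translate([200, 599, 14]) cube([217, 14, 323]);
translate([200, 387, 14]) cube([14, 212, 323]);
translate([403, 387, 14]) cube([14, 212, 323]);


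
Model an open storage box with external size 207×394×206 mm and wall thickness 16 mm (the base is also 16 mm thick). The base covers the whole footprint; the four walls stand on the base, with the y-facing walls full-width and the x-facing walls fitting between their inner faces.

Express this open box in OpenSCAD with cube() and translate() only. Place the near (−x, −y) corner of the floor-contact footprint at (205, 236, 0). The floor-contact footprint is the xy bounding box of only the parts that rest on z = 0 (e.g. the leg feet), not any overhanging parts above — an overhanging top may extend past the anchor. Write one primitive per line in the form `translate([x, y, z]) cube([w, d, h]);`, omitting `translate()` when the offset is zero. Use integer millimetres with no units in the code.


translate([205, 236, 0]) cube([207, 394, 16]);
translate([205, 236, 16]) cube([207, 16, 190]);
translate([205, 614, 16]) cube([207, 16, 190]);
translate([205, 252, 16]) cube([16, 362, 190]);
translate([396, 252, 16]) cube([16, 362, 190]);


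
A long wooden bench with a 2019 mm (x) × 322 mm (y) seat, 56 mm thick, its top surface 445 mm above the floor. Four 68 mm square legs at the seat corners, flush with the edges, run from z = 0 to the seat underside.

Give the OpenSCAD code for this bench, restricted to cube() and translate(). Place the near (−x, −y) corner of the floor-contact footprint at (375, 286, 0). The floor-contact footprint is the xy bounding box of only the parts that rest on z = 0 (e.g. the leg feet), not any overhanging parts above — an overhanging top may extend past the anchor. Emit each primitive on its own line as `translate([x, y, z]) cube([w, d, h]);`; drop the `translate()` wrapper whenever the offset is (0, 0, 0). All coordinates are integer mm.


translate([375, 286, 389]) cube([2019, 322, 56]);
translate([375, 286, 0]) cube([68, 68, 389]);
translate([375, 540, 0]) cube([68, 68, 389]);
translate([2326, 286, 0]) cube([68, 68, 389]);
translate([2326, 540, 0]) cube([68, 68, 389]);


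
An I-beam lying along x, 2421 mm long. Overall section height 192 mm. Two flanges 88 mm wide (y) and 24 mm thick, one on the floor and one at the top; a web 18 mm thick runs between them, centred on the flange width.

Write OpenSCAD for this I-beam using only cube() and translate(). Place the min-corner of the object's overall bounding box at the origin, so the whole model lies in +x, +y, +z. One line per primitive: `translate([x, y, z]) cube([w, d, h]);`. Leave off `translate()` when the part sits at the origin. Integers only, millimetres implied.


cube([2421, 88, 24]);
translate([0, 35, 24]) cube([2421, 18, 144]);
translate([0, 0, 168]) cube([2421, 88, 24]);


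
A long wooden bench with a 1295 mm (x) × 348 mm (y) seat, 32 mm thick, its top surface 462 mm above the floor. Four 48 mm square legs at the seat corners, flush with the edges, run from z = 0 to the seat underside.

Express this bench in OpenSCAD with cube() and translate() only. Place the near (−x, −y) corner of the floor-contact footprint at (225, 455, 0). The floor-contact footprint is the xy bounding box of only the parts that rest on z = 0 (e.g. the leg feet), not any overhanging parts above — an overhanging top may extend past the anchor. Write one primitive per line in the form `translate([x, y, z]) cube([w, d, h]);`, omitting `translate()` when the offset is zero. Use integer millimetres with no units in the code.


translate([225, 455, 430]) cube([1295, 348, 32]);
translate([225, 455, 0]) cube([48, 48, 430]);
translate([225, 755, 0]) cube([48, 48, 430]);
translate([1472, 455, 0]) cube([48, 48, 430]);
translate([1472, 755, 0]) cube([48, 48, 430]);


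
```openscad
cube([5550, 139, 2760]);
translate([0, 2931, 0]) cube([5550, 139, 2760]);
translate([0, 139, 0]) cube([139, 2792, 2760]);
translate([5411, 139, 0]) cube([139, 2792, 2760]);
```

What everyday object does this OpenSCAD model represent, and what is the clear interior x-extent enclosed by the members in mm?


A house (or room) frame. The interior width is 5272 mm.

Four 2760 mm walls enclosing a rectangle with no floor or roof — a room or house frame. Outside width is 5550 mm and wall thickness is 139 mm, so the interior width is 5550 − 2 × 139 = 5272 mm.


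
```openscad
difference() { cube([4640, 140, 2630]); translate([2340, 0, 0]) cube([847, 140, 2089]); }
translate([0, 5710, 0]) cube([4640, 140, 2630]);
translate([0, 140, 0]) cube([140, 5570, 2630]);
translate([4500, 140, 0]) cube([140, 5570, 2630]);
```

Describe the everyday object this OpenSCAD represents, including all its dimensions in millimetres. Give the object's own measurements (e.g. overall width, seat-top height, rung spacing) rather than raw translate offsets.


A single room: four walls, each 2630 mm tall and 140 mm thick, enclosing an outside footprint 4640×5850 mm (x × y), no floor or roof. The front and back walls (−y and +y sides) run the full x-width; the side walls fit between their inner faces. A door opening 847 mm wide and 2089 mm tall is cut through the front wall from the floor up, its −x edge 2340 mm from the wall's −x end.


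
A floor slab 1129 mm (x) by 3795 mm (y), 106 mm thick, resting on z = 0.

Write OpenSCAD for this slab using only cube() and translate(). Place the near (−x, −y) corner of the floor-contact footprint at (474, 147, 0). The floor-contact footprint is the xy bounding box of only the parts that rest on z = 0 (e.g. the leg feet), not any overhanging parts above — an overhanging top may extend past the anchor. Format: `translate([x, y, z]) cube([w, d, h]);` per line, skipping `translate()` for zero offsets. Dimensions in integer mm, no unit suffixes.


translate([474, 147, 0]) cube([1129, 3795, 106]);


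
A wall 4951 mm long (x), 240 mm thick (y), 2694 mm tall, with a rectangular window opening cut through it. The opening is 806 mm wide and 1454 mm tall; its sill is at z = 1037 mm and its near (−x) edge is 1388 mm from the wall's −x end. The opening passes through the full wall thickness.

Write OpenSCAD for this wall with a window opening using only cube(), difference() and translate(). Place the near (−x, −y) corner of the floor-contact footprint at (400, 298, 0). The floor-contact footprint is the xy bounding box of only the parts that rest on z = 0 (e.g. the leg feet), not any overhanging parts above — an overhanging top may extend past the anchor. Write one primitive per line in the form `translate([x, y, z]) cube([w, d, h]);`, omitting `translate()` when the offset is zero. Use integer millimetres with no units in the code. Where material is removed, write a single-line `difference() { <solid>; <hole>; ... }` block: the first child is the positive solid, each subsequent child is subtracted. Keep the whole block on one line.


difference() { translate([400, 298, 0]) cube([4951, 240, 2694]); translate([1788, 298, 1037]) cube([806, 240, 1454]); }


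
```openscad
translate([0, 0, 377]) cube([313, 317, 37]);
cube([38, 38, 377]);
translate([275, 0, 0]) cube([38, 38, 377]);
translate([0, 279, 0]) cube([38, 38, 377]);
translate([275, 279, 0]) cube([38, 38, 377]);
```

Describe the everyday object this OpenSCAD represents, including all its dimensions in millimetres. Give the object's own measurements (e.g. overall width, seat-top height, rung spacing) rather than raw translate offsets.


A four-legged stool. The seat is a 313×317×37 mm slab whose top surface is at z = 414 mm; four square legs, each 38×38 mm in cross-section, run from the floor (z = 0) to the underside of the seat, each flush with a corner of the seat.


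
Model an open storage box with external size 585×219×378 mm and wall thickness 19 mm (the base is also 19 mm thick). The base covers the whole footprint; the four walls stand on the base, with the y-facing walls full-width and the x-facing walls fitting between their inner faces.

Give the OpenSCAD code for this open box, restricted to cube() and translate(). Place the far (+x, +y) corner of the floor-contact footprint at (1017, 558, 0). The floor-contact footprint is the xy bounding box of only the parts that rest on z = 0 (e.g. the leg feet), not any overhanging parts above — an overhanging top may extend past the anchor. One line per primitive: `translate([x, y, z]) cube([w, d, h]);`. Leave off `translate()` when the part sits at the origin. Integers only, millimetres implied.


translate([432, 339, 0]) cube([585, 219, 19]);
translate([432, 339, 19]) cube([585, 19, 359]);
translate([432, 539, 19]) cube([585, 19, 359]);
translate([432, 358, 19]) cube([19, 181, 359]);
translate([998, 358, 19]) cube([19, 181, 359]);


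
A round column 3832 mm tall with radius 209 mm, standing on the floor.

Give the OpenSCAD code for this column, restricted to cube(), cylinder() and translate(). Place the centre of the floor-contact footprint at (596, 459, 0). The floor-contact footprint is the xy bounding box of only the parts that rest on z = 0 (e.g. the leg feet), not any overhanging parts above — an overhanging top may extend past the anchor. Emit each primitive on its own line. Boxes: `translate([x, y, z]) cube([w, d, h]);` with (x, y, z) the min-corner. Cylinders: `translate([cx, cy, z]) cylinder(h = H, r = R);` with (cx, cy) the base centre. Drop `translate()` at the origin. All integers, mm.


translate([596, 459, 0]) cylinder(h = 3832, r = 209);


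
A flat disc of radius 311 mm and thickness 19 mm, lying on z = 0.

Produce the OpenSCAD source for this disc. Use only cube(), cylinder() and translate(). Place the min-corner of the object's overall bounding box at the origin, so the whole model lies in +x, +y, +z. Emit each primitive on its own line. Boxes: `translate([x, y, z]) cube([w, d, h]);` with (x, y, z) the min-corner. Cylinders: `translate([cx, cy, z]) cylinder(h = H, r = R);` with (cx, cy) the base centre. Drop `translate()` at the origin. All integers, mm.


translate([311, 311, 0]) cylinder(h = 19, r = 311);


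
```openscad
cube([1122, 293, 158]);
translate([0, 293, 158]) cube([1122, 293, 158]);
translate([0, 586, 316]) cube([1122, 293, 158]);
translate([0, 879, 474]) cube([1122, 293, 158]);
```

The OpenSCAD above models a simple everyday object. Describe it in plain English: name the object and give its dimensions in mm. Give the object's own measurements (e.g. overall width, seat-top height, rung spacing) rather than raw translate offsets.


A straight staircase of 4 solid steps. Each step is 1122 mm wide (x), 293 mm deep (y, the going) and 158 mm tall (the rise). The first step rests on the floor; each subsequent step sits one going further in +y and one rise higher in +z, directly behind and above the previous step with no overlap.


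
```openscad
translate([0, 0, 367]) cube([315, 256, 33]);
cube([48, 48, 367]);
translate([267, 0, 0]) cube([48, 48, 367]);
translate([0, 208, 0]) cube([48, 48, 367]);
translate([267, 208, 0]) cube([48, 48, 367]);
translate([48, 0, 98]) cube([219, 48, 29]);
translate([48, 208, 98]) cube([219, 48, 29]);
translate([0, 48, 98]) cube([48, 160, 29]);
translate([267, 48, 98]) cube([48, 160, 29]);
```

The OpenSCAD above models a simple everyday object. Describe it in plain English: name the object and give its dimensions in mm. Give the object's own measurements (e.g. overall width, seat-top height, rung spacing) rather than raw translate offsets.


A four-legged stool. The seat is a 315×256×33 mm slab whose top surface is at z = 400 mm; four square legs, each 48×48 mm in cross-section, run from the floor (z = 0) to the underside of the seat, each flush with a corner of the seat. Four stretchers, 48 mm wide and 29 mm tall, connect adjacent legs with their undersides at z = 98 mm, each running between the inner faces of the legs it joins and aligned with the legs' outer faces on the other axis.


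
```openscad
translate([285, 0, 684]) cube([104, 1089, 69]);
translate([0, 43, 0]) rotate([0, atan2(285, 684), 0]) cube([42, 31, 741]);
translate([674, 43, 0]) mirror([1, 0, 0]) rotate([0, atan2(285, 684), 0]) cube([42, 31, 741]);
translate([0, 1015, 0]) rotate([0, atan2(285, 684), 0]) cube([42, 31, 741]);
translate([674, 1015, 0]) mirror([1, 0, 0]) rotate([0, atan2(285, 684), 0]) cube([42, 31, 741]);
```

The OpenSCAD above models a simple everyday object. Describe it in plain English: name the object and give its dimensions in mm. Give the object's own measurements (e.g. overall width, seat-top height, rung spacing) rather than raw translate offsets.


A sawhorse. A 104×1089×69 mm beam (x, y, z) sits on two A-frame leg pairs. Each pair is two raked legs of 42×31 mm section (31 mm along y) splaying symmetrically in x. Each leg rises 684 mm vertically over 285 mm of horizontal reach and is 741 mm long along its own axis. Every leg's outer bottom edge rests on the floor and its outer top edge meets a bottom edge of the beam — the left legs (tilting toward +x) meet the beam's −x bottom edge, the right legs (their mirror images, tilting toward −x) meet its +x bottom edge — so the leg tops tuck under the beam, the beam's underside is 684 mm above the floor, and the feet are 674 mm apart outside-to-outside with the beam centred between them. The two leg pairs are set in 43 mm from either end of the beam.


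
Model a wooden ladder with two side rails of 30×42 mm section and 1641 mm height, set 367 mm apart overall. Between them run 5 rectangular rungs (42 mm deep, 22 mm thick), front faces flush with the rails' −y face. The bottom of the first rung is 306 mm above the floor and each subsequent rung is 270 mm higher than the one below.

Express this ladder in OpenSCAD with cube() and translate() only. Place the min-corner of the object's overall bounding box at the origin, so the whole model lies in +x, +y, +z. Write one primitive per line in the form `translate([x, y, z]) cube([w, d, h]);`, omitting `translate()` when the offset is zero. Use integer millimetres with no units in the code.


cube([30, 42, 1641]);
translate([337, 0, 0]) cube([30, 42, 1641]);
translate([30, 0, 306]) cube([307, 42, 22]);
translate([30, 0, 576]) cube([307, 42, 22]);
translate([30, 0, 846]) cube([307, 42, 22]);
translate([30, 0, 1116]) cube([307, 42, 22]);
translate([30, 0, 1386]) cube([307, 42, 22]);


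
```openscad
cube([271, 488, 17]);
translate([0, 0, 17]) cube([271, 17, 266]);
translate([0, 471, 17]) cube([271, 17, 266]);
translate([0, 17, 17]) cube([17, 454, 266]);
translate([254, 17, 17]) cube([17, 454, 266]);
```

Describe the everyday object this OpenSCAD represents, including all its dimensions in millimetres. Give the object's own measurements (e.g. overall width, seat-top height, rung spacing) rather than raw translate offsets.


An open-topped rectangular box: outside dimensions 271×488×283 mm, with a uniform wall and base thickness of 17 mm. The base is a full 271×488 slab on the floor; four walls sit on top of the base. The front and back walls (the −y and +y sides) span the full width; the two side walls fit between them.


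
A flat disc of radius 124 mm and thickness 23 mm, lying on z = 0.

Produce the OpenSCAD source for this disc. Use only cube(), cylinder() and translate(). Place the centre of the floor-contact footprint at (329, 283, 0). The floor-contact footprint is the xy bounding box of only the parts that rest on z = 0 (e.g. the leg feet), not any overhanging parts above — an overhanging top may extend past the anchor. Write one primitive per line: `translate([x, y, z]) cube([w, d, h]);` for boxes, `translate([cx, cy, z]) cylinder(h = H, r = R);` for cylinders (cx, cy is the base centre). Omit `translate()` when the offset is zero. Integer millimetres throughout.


translate([329, 283, 0]) cylinder(h = 23, r = 124);


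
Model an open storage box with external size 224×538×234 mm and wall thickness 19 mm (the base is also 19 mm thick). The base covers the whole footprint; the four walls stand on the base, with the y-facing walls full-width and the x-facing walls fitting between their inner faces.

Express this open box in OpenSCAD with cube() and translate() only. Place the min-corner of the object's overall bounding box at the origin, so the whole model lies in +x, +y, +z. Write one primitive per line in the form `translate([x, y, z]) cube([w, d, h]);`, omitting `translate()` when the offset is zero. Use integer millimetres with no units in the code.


cube([224, 538, 19]);
translate([0, 0, 19]) cube([224, 19, 215]);
translate([0, 519, 19]) cube([224, 19, 215]);
translate([0, 19, 19]) cube([19, 500, 215]);
translate([205, 19, 19]) cube([19, 500, 215]);


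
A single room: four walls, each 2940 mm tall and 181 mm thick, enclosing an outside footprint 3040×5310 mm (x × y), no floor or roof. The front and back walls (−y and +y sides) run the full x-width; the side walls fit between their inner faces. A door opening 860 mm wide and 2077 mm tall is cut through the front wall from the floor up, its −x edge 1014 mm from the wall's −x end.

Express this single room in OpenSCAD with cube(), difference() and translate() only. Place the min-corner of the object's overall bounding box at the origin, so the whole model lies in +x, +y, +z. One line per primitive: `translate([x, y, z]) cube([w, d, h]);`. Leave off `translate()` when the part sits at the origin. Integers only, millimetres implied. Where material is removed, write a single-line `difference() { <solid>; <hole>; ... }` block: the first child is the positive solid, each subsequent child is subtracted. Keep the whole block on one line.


difference() { cube([3040, 181, 2940]); translate([1014, 0, 0]) cube([860, 181, 2077]); }
translate([0, 5129, 0]) cube([3040, 181, 2940]);
translate([0, 181, 0]) cube([181, 4948, 2940]);
translate([2859, 181, 0]) cube([181, 4948, 2940]);


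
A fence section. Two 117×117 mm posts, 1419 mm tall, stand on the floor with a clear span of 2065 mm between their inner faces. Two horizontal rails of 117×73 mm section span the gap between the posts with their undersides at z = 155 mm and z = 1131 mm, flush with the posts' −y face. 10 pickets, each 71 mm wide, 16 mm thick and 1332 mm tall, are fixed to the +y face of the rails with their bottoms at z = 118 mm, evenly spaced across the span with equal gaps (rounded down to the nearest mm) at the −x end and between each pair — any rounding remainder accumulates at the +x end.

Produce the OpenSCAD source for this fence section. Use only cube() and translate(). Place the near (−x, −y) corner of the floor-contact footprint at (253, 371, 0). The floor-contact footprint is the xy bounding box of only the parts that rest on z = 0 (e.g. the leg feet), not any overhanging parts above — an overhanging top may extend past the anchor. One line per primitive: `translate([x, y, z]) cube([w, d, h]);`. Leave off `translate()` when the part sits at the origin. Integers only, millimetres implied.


translate([253, 371, 0]) cube([117, 117, 1419]);
translate([2435, 371, 0]) cube([117, 117, 1419]);
translate([370, 371, 155]) cube([2065, 117, 73]);
translate([370, 371, 1131]) cube([2065, 117, 73]);
translate([493, 488, 118]) cube([71, 16, 1332]);
translate([687, 488, 118]) cube([71, 16, 1332]);
translate([881, 488, 118]) cube([71, 16, 1332]);
translate([1075, 488, 118]) cube([71, 16, 1332]);
translate([1269, 488, 118]) cube([71, 16, 1332]);
translate([1463, 488, 118]) cube([71, 16, 1332]);
translate([1657, 488, 118]) cube([71, 16, 1332]);
translate([1851, 488, 118]) cube([71, 16, 1332]);
translate([2045, 488, 118]) cube([71, 16, 1332]);
translate([2239, 488, 118]) cube([71, 16, 1332]);


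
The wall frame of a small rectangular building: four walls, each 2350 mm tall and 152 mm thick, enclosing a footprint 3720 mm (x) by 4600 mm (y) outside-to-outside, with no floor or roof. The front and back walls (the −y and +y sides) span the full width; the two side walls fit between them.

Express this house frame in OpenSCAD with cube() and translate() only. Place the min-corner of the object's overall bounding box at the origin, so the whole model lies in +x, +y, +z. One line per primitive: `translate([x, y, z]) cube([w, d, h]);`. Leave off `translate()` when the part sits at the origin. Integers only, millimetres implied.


cube([3720, 152, 2350]);
translate([0, 4448, 0]) cube([3720, 152, 2350]);
translate([0, 152, 0]) cube([152, 4296, 2350]);
translate([3568, 152, 0]) cube([152, 4296, 2350]);


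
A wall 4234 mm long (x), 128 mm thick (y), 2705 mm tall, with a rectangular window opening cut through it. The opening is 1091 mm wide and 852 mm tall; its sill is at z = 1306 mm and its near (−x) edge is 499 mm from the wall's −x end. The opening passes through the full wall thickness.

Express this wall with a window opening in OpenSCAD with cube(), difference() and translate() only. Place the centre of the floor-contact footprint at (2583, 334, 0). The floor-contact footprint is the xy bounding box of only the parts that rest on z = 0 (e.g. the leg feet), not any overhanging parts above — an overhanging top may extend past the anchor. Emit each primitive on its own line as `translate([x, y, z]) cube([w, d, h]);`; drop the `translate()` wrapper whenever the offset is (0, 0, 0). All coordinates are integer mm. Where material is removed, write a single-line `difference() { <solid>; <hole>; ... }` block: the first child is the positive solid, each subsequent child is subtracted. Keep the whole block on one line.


difference() { translate([466, 270, 0]) cube([4234, 128, 2705]); translate([965, 270, 1306]) cube([1091, 128, 852]); }


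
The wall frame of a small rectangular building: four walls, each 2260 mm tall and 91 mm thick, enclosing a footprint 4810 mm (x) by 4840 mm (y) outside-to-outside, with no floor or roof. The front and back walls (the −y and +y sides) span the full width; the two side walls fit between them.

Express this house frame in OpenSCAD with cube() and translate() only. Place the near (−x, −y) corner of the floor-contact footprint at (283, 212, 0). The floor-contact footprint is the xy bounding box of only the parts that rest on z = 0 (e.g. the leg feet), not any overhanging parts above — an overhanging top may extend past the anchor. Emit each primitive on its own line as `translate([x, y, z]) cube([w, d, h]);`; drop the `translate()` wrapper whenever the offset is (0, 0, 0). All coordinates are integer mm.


translate([283, 212, 0]) cube([4810, 91, 2260]);
translate([283, 4961, 0]) cube([4810, 91, 2260]);
translate([283, 303, 0]) cube([91, 4658, 2260]);
translate([5002, 303, 0]) cube([91, 4658, 2260]);


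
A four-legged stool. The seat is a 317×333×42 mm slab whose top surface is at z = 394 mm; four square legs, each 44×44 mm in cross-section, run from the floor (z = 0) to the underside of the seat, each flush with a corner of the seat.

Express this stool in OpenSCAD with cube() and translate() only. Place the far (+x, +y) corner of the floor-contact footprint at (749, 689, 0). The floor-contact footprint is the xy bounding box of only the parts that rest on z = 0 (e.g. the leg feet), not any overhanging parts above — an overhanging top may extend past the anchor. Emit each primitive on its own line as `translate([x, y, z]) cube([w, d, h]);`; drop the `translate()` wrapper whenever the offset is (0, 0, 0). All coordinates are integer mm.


// leg_h = 394 - 42 = 352
translate([432, 356, 352]) cube([317, 333, 42]);
translate([432, 356, 0]) cube([44, 44, 352]);
translate([705, 356, 0]) cube([44, 44, 352]);
translate([432, 645, 0]) cube([44, 44, 352]);
translate([705, 645, 0]) cube([44, 44, 352]);


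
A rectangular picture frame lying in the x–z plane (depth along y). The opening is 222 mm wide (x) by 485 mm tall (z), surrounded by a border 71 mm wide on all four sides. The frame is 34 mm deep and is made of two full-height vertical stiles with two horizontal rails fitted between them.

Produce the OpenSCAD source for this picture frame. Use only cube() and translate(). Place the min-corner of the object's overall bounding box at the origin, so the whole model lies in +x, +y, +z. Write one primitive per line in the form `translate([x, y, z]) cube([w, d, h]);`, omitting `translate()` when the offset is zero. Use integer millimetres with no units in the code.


cube([71, 34, 627]);
translate([293, 0, 0]) cube([71, 34, 627]);
translate([71, 0, 0]) cube([222, 34, 71]);
translate([71, 0, 556]) cube([222, 34, 71]);


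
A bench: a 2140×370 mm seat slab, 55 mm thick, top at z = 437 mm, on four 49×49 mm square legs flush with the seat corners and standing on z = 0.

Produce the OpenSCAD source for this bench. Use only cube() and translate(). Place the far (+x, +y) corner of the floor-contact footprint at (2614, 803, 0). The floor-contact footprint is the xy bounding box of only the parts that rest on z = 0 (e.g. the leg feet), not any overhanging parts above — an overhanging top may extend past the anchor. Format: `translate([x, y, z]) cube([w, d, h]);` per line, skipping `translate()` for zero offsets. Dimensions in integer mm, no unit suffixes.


// leg_h = 437 − 55 = 382
translate([474, 433, 382]) cube([2140, 370, 55]);
translate([474, 433, 0]) cube([49, 49, 382]);
translate([474, 754, 0]) cube([49, 49, 382]);
translate([2565, 433, 0]) cube([49, 49, 382]);
translate([2565, 754, 0]) cube([49, 49, 382]);


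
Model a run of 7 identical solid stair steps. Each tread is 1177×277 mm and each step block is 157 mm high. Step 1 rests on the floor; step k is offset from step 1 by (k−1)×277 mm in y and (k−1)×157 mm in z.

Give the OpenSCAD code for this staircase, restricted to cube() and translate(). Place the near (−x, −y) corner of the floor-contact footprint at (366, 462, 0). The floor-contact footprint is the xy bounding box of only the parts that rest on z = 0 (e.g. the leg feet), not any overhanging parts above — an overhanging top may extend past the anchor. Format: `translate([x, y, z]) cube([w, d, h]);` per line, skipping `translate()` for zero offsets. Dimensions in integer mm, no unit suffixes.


translate([366, 462, 0]) cube([1177, 277, 157]);
translate([366, 739, 157]) cube([1177, 277, 157]);
translate([366, 1016, 314]) cube([1177, 277, 157]);
translate([366, 1293, 471]) cube([1177, 277, 157]);
translate([366, 1570, 628]) cube([1177, 277, 157]);
translate([366, 1847, 785]) cube([1177, 277, 157]);
translate([366, 2124, 942]) cube([1177, 277, 157]);


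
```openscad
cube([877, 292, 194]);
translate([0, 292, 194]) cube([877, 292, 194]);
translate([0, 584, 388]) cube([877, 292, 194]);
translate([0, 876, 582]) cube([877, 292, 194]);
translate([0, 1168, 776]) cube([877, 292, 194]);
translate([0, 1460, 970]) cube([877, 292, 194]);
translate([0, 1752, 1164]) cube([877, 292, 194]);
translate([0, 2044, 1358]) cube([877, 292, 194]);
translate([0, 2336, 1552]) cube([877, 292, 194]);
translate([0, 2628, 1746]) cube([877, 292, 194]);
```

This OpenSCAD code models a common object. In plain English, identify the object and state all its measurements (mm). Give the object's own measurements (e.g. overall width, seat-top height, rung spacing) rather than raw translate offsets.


A straight staircase of 10 solid steps. Each step is 877 mm wide (x), 292 mm deep (y, the going) and 194 mm tall (the rise). The first step rests on the floor; each subsequent step sits one going further in +y and one rise higher in +z, directly behind and above the previous step with no overlap.


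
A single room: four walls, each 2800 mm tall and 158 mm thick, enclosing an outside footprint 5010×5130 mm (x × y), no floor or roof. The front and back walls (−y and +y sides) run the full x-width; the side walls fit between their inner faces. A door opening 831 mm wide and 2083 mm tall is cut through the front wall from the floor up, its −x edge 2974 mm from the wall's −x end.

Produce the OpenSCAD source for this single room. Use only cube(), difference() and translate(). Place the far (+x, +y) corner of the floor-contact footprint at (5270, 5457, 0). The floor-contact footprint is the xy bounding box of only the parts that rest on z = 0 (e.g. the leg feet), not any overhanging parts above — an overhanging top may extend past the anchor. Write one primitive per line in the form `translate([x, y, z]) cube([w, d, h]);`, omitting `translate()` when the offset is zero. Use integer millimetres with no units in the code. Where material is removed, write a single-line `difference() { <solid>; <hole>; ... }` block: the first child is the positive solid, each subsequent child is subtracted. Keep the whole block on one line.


difference() { translate([260, 327, 0]) cube([5010, 158, 2800]); translate([3234, 327, 0]) cube([831, 158, 2083]); }
translate([260, 5299, 0]) cube([5010, 158, 2800]);
translate([260, 485, 0]) cube([158, 4814, 2800]);
translate([5112, 485, 0]) cube([158, 4814, 2800]);


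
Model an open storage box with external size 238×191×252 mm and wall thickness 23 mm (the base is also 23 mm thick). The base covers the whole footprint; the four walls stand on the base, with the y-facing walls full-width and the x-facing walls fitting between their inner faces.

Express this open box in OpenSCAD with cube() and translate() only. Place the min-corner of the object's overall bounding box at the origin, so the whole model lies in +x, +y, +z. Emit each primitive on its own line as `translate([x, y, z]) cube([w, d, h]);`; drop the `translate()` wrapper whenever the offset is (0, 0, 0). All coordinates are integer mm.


cube([238, 191, 23]);
translate([0, 0, 23]) cube([238, 23, 229]);
translate([0, 168, 23]) cube([238, 23, 229]);
translate([0, 23, 23]) cube([23, 145, 229]);
translate([215, 23, 23]) cube([23, 145, 229]);


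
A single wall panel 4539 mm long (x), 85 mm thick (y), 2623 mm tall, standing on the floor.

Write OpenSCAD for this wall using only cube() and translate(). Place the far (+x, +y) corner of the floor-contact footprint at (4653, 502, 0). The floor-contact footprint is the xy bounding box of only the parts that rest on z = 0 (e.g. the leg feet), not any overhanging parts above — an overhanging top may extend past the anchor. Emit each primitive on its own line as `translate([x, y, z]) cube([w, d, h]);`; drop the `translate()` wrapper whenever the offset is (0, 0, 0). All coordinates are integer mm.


translate([114, 417, 0]) cube([4539, 85, 2623]);


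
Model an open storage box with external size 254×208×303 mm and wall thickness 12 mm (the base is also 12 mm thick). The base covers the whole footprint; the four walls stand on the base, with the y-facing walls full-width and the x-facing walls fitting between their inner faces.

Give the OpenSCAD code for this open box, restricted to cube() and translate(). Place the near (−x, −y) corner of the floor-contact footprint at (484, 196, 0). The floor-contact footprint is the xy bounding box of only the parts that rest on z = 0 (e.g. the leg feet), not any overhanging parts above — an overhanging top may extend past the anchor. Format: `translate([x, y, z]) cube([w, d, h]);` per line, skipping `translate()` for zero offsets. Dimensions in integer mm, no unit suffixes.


translate([484, 196, 0]) cube([254, 208, 12]);
translate([484, 196, 12]) cube([254, 12, 291]);
translate([484, 392, 12]) cube([254, 12, 291]);
translate([484, 208, 12]) cube([12, 184, 291]);
translate([726, 208, 12]) cube([12, 184, 291]);


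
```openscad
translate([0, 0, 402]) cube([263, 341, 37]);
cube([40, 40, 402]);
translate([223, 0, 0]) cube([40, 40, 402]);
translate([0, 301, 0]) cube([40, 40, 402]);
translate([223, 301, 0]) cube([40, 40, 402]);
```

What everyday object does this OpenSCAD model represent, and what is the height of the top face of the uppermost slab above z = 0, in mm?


A stool. The seat height is 439 mm.

A 263×341×37 slab at z = 402 on four corner posts — a stool. The seat top is 402 + 37 = 439 mm.


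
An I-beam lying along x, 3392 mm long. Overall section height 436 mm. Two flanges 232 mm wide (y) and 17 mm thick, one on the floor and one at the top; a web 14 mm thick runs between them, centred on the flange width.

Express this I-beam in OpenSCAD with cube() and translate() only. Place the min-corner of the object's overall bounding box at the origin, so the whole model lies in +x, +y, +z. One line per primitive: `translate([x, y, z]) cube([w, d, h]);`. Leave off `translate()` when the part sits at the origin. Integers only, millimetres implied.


cube([3392, 232, 17]);
translate([0, 109, 17]) cube([3392, 14, 402]);
translate([0, 0, 419]) cube([3392, 232, 17]);


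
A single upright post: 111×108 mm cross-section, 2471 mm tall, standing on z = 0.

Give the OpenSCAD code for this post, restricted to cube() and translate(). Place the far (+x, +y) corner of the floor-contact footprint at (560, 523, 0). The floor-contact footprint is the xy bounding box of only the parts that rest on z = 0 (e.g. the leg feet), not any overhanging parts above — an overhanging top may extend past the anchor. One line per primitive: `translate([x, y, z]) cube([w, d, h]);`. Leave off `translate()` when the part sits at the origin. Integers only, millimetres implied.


translate([449, 415, 0]) cube([111, 108, 2471]);
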